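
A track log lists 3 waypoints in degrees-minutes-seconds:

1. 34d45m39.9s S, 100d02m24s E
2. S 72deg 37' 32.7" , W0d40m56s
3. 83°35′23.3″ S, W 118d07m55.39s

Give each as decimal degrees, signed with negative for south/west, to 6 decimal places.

1. -34.761083, 100.040000
2. -72.625750, -0.682222
3. -83.589806, -118.132053

Point 1:
  φ: 34 + 45/60 + 39.9/3600 = 34.7610833
  S ⇒ negate
  Longitude: 2′ + 24″ = 2.40000′; 100 + 2.40000/60 = 100.0400000
  E → positive
Point 2:
  Lat: 72° + 37/60 + 32.7/3600 = 72 + 0.616667 + 0.009083 = 72.6257500
  hemisphere S, so the sign is −
  λ: 0 + 40/60 + 56/3600 = 0.6822222
  W → negative
Point 3:
  Latitude: 83 + 35/60 + 23.3/3600 = 83.5898056
  S → negative
  Longitude: 118° + 7/60 + 55.39/3600 = 118 + 0.116667 + 0.015386 = 118.1320528
  hemisphere W, so the sign is −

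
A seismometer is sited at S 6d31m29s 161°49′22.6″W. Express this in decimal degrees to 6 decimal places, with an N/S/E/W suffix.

Lat: 6° + 31/60 + 29/3600 = 6 + 0.516667 + 0.008056 = 6.5247222
λ: 161° + 49/60 + 22.6/3600 = 161 + 0.816667 + 0.006278 = 161.8229444

6.524722° S, 161.822944° W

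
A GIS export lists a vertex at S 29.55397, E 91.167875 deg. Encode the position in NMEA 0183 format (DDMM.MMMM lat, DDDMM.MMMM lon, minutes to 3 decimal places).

φ: 29° + 0.553970 × 60 = 29° 33.23820′
λ: 91° + 0.167875 × 60 = 91° 10.07250′

2933.238,S / 09110.073,E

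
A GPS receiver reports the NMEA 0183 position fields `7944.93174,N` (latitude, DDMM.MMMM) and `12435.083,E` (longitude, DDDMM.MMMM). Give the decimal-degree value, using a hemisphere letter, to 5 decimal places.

Lat: split at 2 digits → 79° and 44.93174′; 79 + 44.93174/60 = 79.748862
Longitude: degrees = first 3 digits = 124, minutes = 35.083; 124 + 35.083/60 = 124.584717

79.74886° N, 124.58472° E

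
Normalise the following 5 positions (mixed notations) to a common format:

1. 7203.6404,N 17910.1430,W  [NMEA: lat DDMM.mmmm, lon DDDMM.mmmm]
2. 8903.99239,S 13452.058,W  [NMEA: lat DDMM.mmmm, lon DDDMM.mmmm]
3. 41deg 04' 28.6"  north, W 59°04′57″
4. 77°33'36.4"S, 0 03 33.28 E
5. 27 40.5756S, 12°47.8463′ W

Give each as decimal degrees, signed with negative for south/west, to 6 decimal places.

Point 1:
  φ: split at 2 digits → 72° and 3.6404′; 72 + 3.6404/60 = 72.0606733
  N ⇒ keep positive
  λ: degrees = first 3 digits = 179, minutes = 10.143; 179 + 10.143/60 = 179.1690500
  W → negative
Point 2:
  Latitude: split at 2 digits → 89° and 3.99239′; 89 + 3.99239/60 = 89.0665398
  hemisphere S, so the sign is −
  Lon: degrees = first 3 digits = 134, minutes = 52.058; 134 + 52.058/60 = 134.8676333
  W → negative
Point 3:
  Lat: 4′ + 28.6″ = 4.47667′; 41 + 4.47667/60 = 41.0746111
  N → positive
  Lon: 59 + 4/60 + 57/3600 = 59.0825000
  W ⇒ negate
Point 4:
  Latitude: 33′ + 36.4″ = 33.60667′; 77 + 33.60667/60 = 77.5601111
  hemisphere S, so the sign is −
  Lon: 0° + 3/60 + 33.28/3600 = 0 + 0.050000 + 0.009244 = 0.0592444
  E ⇒ keep positive
Point 5:
  Latitude: 40.5756′ = 0.676260°; total 27.6762600
  hemisphere S, so the sign is −
  λ: 12 + 47.8463/60 = 12.7974383
  W ⇒ negate

1. 72.060673, -179.169050
2. -89.066540, -134.867633
3. 41.074611, -59.082500
4. -77.560111, 0.059244
5. -27.676260, -12.797438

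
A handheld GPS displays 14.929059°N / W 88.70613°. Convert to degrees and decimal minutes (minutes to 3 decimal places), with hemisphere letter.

14° 55.744′ N, 88° 42.368′ W

Lat: minutes = (14.929059 − 14) × 60 = 55.74354
Longitude: fractional part 0.706130 → 42.36780 minutes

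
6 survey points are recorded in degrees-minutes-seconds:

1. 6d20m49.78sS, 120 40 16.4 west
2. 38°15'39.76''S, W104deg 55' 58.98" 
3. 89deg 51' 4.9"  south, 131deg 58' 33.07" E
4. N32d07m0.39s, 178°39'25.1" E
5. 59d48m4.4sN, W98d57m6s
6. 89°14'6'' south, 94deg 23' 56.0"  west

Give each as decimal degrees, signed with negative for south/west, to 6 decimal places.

Point 1:
  Lat: 20′ + 49.78″ = 20.82967′; 6 + 20.82967/60 = 6.3471611
  hemisphere S, so the sign is −
  Longitude: 120 + 40/60 + 16.4/3600 = 120.6712222
  W ⇒ negate
Point 2:
  Lat: 15′ + 39.76″ = 15.66267′; 38 + 15.66267/60 = 38.2610444
  S → negative
  λ: 104° + 55/60 + 58.98/3600 = 104 + 0.916667 + 0.016383 = 104.9330500
  W ⇒ negate
Point 3:
  Lat: 89° + 51/60 + 4.9/3600 = 89 + 0.850000 + 0.001361 = 89.8513611
  S ⇒ negate
  Longitude: 131° + 58/60 + 33.07/3600 = 131 + 0.966667 + 0.009186 = 131.9758528
  E → positive
Point 4:
  Latitude: 7′ + 0.39″ = 7.00650′; 32 + 7.00650/60 = 32.1167750
  N → positive
  λ: 39′ + 25.1″ = 39.41833′; 178 + 39.41833/60 = 178.6569722
  E ⇒ keep positive
Point 5:
  Latitude: 59° + 48/60 + 4.4/3600 = 59 + 0.800000 + 0.001222 = 59.8012222
  N ⇒ keep positive
  Longitude: 98° + 57/60 + 6/3600 = 98 + 0.950000 + 0.001667 = 98.9516667
  hemisphere W, so the sign is −
Point 6:
  Lat: 14′ + 6″ = 14.10000′; 89 + 14.10000/60 = 89.2350000
  S ⇒ negate
  Lon: 23′ + 56″ = 23.93333′; 94 + 23.93333/60 = 94.3988889
  hemisphere W, so the sign is −

1. -6.347161, -120.671222
2. -38.261044, -104.933050
3. -89.851361, 131.975853
4. 32.116775, 178.656972
5. 59.801222, -98.951667
6. -89.235000, -94.398889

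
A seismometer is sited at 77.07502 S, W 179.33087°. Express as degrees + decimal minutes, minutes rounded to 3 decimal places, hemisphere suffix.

77° 4.501′ S, 179° 19.852′ W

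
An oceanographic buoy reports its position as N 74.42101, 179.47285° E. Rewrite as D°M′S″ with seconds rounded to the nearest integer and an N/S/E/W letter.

74°25′16″ N, 179°28′22″ E

φ: 0.421010 × 60 = 25.26060′ → 25′, remainder × 60 = 15.64″
Longitude: 0.472850° → 28.37100′; 0.37100 × 60 = 22.26″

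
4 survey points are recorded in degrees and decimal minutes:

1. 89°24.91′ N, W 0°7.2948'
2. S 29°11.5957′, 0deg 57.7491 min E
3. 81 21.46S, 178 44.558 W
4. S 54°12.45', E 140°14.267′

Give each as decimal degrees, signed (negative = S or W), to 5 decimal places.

Point 1:
  φ: 24.91′ = 0.415167°; total 89.415167
  N → positive
  λ: 0 + 7.2948/60 = 0.121580
  hemisphere W, so the sign is −
Point 2:
  Latitude: 11.5957′ = 0.193262°; total 29.193262
  S ⇒ negate
  Lon: 0 + 57.7491/60 = 0.962485
  E ⇒ keep positive
Point 3:
  φ: 81 + 21.46/60 = 81.357667
  S → negative
  Longitude: 178 + 44.558/60 = 178.742633
  hemisphere W, so the sign is −
Point 4:
  Latitude: 12.45′ = 0.207500°; total 54.207500
  S ⇒ negate
  λ: 140 + 14.267/60 = 140.237783
  E → positive

1. 89.41517, -0.12158
2. -29.19326, 0.96249
3. -81.35767, -178.74263
4. -54.20750, 140.23778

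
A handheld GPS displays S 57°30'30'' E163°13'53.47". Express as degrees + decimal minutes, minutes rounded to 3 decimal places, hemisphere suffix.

57° 30.500′ S, 163° 13.891′ E

Latitude: seconds/60 = 0.50000; minutes = 30 + 0.50000 = 30.50000
Lon: 13 + 53.47/60 = 13.89117′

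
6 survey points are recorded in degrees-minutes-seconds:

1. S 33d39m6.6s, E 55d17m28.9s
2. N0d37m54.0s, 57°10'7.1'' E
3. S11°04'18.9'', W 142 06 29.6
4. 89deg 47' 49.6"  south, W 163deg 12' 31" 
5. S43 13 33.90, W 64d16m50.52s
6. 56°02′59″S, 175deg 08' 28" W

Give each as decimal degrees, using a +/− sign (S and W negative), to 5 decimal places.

Point 1:
  φ: 39′ + 6.6″ = 39.11000′; 33 + 39.11000/60 = 33.651833
  hemisphere S, so the sign is −
  λ: 55° + 17/60 + 28.9/3600 = 55 + 0.283333 + 0.008028 = 55.291361
  E ⇒ keep positive
Point 2:
  φ: 37′ + 54″ = 37.90000′; 0 + 37.90000/60 = 0.631667
  N → positive
  λ: 57 + 10/60 + 7.1/3600 = 57.168639
  E → positive
Point 3:
  Latitude: 11 + 4/60 + 18.9/3600 = 11.071917
  hemisphere S, so the sign is −
  Longitude: 6′ + 29.6″ = 6.49333′; 142 + 6.49333/60 = 142.108222
  W ⇒ negate
Point 4:
  Latitude: 47′ + 49.6″ = 47.82667′; 89 + 47.82667/60 = 89.797111
  hemisphere S, so the sign is −
  Lon: 12′ + 31″ = 12.51667′; 163 + 12.51667/60 = 163.208611
  W ⇒ negate
Point 5:
  Latitude: 13′ + 33.9″ = 13.56500′; 43 + 13.56500/60 = 43.226083
  S ⇒ negate
  λ: 64° + 16/60 + 50.52/3600 = 64 + 0.266667 + 0.014033 = 64.280700
  hemisphere W, so the sign is −
Point 6:
  Latitude: 56° + 2/60 + 59/3600 = 56 + 0.033333 + 0.016389 = 56.049722
  S → negative
  λ: 175° + 8/60 + 28/3600 = 175 + 0.133333 + 0.007778 = 175.141111
  hemisphere W, so the sign is −

1. -33.65183, 55.29136
2. 0.63167, 57.16864
3. -11.07192, -142.10822
4. -89.79711, -163.20861
5. -43.22608, -64.28070
6. -56.04972, -175.14111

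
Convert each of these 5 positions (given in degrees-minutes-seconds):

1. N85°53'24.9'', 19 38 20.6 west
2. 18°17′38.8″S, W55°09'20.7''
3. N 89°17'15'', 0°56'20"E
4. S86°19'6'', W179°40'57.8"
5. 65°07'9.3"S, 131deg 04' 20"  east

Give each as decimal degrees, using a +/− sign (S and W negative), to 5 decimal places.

Point 1:
  Latitude: 85° + 53/60 + 24.9/3600 = 85 + 0.883333 + 0.006917 = 85.890250
  N ⇒ keep positive
  Lon: 38′ + 20.6″ = 38.34333′; 19 + 38.34333/60 = 19.639056
  W ⇒ negate
Point 2:
  φ: 17′ + 38.8″ = 17.64667′; 18 + 17.64667/60 = 18.294111
  hemisphere S, so the sign is −
  Longitude: 55 + 9/60 + 20.7/3600 = 55.155750
  W ⇒ negate
Point 3:
  φ: 89° + 17/60 + 15/3600 = 89 + 0.283333 + 0.004167 = 89.287500
  N ⇒ keep positive
  Lon: 0 + 56/60 + 20/3600 = 0.938889
  E ⇒ keep positive
Point 4:
  Lat: 86° + 19/60 + 6/3600 = 86 + 0.316667 + 0.001667 = 86.318333
  S → negative
  Longitude: 40′ + 57.8″ = 40.96333′; 179 + 40.96333/60 = 179.682722
  hemisphere W, so the sign is −
Point 5:
  Lat: 65 + 7/60 + 9.3/3600 = 65.119250
  hemisphere S, so the sign is −
  Longitude: 4′ + 20″ = 4.33333′; 131 + 4.33333/60 = 131.072222
  E ⇒ keep positive

1. 85.89025, -19.63906
2. -18.29411, -55.15575
3. 89.28750, 0.93889
4. -86.31833, -179.68272
5. -65.11925, 131.07222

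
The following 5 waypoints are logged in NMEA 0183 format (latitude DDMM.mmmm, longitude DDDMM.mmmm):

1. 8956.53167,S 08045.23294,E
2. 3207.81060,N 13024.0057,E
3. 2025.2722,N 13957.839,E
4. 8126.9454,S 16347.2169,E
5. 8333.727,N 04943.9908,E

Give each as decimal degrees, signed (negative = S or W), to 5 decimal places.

Point 1:
  Lat: degrees = first 2 digits = 89, minutes = 56.53167; 89 + 56.53167/60 = 89.942195
  hemisphere S, so the sign is −
  Longitude: split at 3 digits → 080° and 45.23294′; 80 + 45.23294/60 = 80.753882
  E → positive
Point 2:
  Lat: split at 2 digits → 32° and 7.8106′; 32 + 7.8106/60 = 32.130177
  N ⇒ keep positive
  Lon: split at 3 digits → 130° and 24.0057′; 130 + 24.0057/60 = 130.400095
  E → positive
Point 3:
  φ: degrees = first 2 digits = 20, minutes = 25.2722; 20 + 25.2722/60 = 20.421203
  N → positive
  λ: degrees = first 3 digits = 139, minutes = 57.839; 139 + 57.839/60 = 139.963983
  E ⇒ keep positive
Point 4:
  Latitude: degrees = first 2 digits = 81, minutes = 26.9454; 81 + 26.9454/60 = 81.449090
  S → negative
  Lon: degrees = first 3 digits = 163, minutes = 47.2169; 163 + 47.2169/60 = 163.786948
  E → positive
Point 5:
  φ: split at 2 digits → 83° and 33.727′; 83 + 33.727/60 = 83.562117
  N → positive
  Longitude: degrees = first 3 digits = 49, minutes = 43.9908; 49 + 43.9908/60 = 49.733180
  E → positive

1. -89.94219, 80.75388
2. 32.13018, 130.40010
3. 20.42120, 139.96398
4. -81.44909, 163.78695
5. 83.56212, 49.73318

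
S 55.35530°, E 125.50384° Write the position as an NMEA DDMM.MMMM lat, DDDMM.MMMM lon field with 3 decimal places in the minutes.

Latitude: 55° + 0.355300 × 60 = 55° 21.31800′
λ: 125° + 0.503840 × 60 = 125° 30.23040′

5521.318,S / 12530.230,E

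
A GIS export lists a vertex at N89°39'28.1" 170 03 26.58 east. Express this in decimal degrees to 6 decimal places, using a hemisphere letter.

φ: 89° + 39/60 + 28.1/3600 = 89 + 0.650000 + 0.007806 = 89.6578056
Longitude: 170 + 3/60 + 26.58/3600 = 170.0573833

89.657806° N, 170.057383° E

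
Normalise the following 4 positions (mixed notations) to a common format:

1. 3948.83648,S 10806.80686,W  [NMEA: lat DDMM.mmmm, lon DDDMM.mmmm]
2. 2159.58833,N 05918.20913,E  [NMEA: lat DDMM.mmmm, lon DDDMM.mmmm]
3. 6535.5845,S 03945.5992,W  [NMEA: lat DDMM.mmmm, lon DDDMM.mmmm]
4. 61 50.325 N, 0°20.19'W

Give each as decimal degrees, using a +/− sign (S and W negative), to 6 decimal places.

1. -39.813941, -108.113448
2. 21.993139, 59.303486
3. -65.593075, -39.759987
4. 61.838750, -0.336500

Point 1:
  φ: degrees = first 2 digits = 39, minutes = 48.83648; 39 + 48.83648/60 = 39.8139413
  hemisphere S, so the sign is −
  λ: split at 3 digits → 108° and 6.80686′; 108 + 6.80686/60 = 108.1134477
  W ⇒ negate
Point 2:
  Lat: degrees = first 2 digits = 21, minutes = 59.58833; 21 + 59.58833/60 = 21.9931388
  N ⇒ keep positive
  λ: split at 3 digits → 059° and 18.20913′; 59 + 18.20913/60 = 59.3034855
  E → positive
Point 3:
  φ: degrees = first 2 digits = 65, minutes = 35.5845; 65 + 35.5845/60 = 65.5930750
  hemisphere S, so the sign is −
  Lon: split at 3 digits → 039° and 45.5992′; 39 + 45.5992/60 = 39.7599867
  W → negative
Point 4:
  Latitude: 50.325′ = 0.838750°; total 61.8387500
  N ⇒ keep positive
  Longitude: 20.19′ = 0.336500°; total 0.3365000
  W ⇒ negate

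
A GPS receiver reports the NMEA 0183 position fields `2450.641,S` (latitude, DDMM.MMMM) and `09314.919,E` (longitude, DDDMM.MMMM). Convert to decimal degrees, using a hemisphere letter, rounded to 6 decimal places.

Lat: degrees = first 2 digits = 24, minutes = 50.641; 24 + 50.641/60 = 24.8440167
Lon: degrees = first 3 digits = 93, minutes = 14.919; 93 + 14.919/60 = 93.2486500

24.844017° S, 93.248650° E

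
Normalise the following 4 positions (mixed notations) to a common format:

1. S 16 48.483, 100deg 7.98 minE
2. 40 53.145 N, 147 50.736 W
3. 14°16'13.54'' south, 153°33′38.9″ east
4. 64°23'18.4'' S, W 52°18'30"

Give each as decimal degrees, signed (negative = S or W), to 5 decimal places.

Point 1:
  Lat: 16 + 48.483/60 = 16.808050
  S → negative
  λ: 100 + 7.98/60 = 100.133000
  E ⇒ keep positive
Point 2:
  Lat: 40 + 53.145/60 = 40.885750
  N → positive
  Longitude: 50.736′ = 0.845600°; total 147.845600
  hemisphere W, so the sign is −
Point 3:
  Latitude: 14 + 16/60 + 13.54/3600 = 14.270428
  S → negative
  Longitude: 33′ + 38.9″ = 33.64833′; 153 + 33.64833/60 = 153.560806
  E → positive
Point 4:
  Latitude: 64° + 23/60 + 18.4/3600 = 64 + 0.383333 + 0.005111 = 64.388444
  S ⇒ negate
  Longitude: 52 + 18/60 + 30/3600 = 52.308333
  hemisphere W, so the sign is −

1. -16.80805, 100.13300
2. 40.88575, -147.84560
3. -14.27043, 153.56081
4. -64.38844, -52.30833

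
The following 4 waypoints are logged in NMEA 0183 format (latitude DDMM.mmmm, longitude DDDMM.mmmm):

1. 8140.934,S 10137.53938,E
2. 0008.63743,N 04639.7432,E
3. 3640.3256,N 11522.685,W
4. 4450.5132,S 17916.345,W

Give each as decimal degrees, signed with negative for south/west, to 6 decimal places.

1. -81.682233, 101.625656
2. 0.143957, 46.662387
3. 36.672093, -115.378083
4. -44.841887, -179.272417

Point 1:
  φ: degrees = first 2 digits = 81, minutes = 40.934; 81 + 40.934/60 = 81.6822333
  S → negative
  Lon: degrees = first 3 digits = 101, minutes = 37.53938; 101 + 37.53938/60 = 101.6256563
  E ⇒ keep positive
Point 2:
  Lat: split at 2 digits → 00° and 8.63743′; 0 + 8.63743/60 = 0.1439572
  N ⇒ keep positive
  Longitude: split at 3 digits → 046° and 39.7432′; 46 + 39.7432/60 = 46.6623867
  E ⇒ keep positive
Point 3:
  φ: degrees = first 2 digits = 36, minutes = 40.3256; 36 + 40.3256/60 = 36.6720933
  N → positive
  Longitude: split at 3 digits → 115° and 22.685′; 115 + 22.685/60 = 115.3780833
  W → negative
Point 4:
  Lat: split at 2 digits → 44° and 50.5132′; 44 + 50.5132/60 = 44.8418867
  S ⇒ negate
  Longitude: degrees = first 3 digits = 179, minutes = 16.345; 179 + 16.345/60 = 179.2724167
  hemisphere W, so the sign is −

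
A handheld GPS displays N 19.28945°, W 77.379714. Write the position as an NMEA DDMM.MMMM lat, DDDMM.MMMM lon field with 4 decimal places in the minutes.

1917.3670,N / 07722.7828,W

Lat: minutes = (19.289450 − 19) × 60 = 17.367000
Longitude: minutes = (77.379714 − 77) × 60 = 22.782840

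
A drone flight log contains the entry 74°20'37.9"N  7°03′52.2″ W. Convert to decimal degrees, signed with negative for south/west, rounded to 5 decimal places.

74.34386, -7.06450

Lat: 20′ + 37.9″ = 20.63167′; 74 + 20.63167/60 = 74.343861
N → positive
Lon: 7 + 3/60 + 52.2/3600 = 7.064500
W ⇒ negate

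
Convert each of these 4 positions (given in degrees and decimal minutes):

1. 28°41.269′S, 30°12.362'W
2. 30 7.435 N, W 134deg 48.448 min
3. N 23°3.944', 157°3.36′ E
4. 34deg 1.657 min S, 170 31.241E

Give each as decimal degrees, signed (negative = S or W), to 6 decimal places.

1. -28.687817, -30.206033
2. 30.123917, -134.807467
3. 23.065733, 157.056000
4. -34.027617, 170.520683

Point 1:
  Lat: 41.269′ = 0.687817°; total 28.6878167
  S → negative
  λ: 30 + 12.362/60 = 30.2060333
  hemisphere W, so the sign is −
Point 2:
  φ: 7.435′ = 0.123917°; total 30.1239167
  N ⇒ keep positive
  λ: 48.448′ = 0.807467°; total 134.8074667
  W → negative
Point 3:
  φ: 23 + 3.944/60 = 23.0657333
  N ⇒ keep positive
  Lon: 157 + 3.36/60 = 157.0560000
  E → positive
Point 4:
  Lat: 34 + 1.657/60 = 34.0276167
  S → negative
  Longitude: 170 + 31.241/60 = 170.5206833
  E ⇒ keep positive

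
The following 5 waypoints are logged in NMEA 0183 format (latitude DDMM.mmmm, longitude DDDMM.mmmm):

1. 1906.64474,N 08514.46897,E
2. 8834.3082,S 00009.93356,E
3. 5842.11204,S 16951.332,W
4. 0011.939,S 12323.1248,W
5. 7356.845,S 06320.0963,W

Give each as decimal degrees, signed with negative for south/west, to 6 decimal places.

1. 19.110746, 85.241150
2. -88.571803, 0.165559
3. -58.701867, -169.855533
4. -0.198983, -123.385413
5. -73.947417, -63.334938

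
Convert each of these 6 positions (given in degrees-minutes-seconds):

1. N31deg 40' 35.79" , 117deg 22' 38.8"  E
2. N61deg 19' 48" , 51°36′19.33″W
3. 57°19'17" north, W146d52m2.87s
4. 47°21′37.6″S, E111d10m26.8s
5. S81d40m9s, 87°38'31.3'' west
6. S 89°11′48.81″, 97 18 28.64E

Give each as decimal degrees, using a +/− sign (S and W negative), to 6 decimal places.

Point 1:
  Latitude: 31° + 40/60 + 35.79/3600 = 31 + 0.666667 + 0.009942 = 31.6766083
  N ⇒ keep positive
  Longitude: 117° + 22/60 + 38.8/3600 = 117 + 0.366667 + 0.010778 = 117.3774444
  E ⇒ keep positive
Point 2:
  Lat: 19′ + 48″ = 19.80000′; 61 + 19.80000/60 = 61.3300000
  N → positive
  Lon: 36′ + 19.33″ = 36.32217′; 51 + 36.32217/60 = 51.6053694
  W ⇒ negate
Point 3:
  Lat: 57 + 19/60 + 17/3600 = 57.3213889
  N → positive
  Lon: 146 + 52/60 + 2.87/3600 = 146.8674639
  W ⇒ negate
Point 4:
  Lat: 47° + 21/60 + 37.6/3600 = 47 + 0.350000 + 0.010444 = 47.3604444
  hemisphere S, so the sign is −
  λ: 10′ + 26.8″ = 10.44667′; 111 + 10.44667/60 = 111.1741111
  E → positive
Point 5:
  Lat: 81 + 40/60 + 9/3600 = 81.6691667
  hemisphere S, so the sign is −
  λ: 87 + 38/60 + 31.3/3600 = 87.6420278
  W → negative
Point 6:
  φ: 89° + 11/60 + 48.81/3600 = 89 + 0.183333 + 0.013558 = 89.1968917
  hemisphere S, so the sign is −
  Lon: 97° + 18/60 + 28.64/3600 = 97 + 0.300000 + 0.007956 = 97.3079556
  E → positive

1. 31.676608, 117.377444
2. 61.330000, -51.605369
3. 57.321389, -146.867464
4. -47.360444, 111.174111
5. -81.669167, -87.642028
6. -89.196892, 97.307956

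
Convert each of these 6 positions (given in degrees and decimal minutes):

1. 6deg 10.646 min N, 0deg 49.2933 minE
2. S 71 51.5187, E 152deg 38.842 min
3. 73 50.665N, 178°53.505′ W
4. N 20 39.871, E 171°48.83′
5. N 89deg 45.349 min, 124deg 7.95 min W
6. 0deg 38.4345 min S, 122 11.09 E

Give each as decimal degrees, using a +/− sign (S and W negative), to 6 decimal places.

Point 1:
  Latitude: 6 + 10.646/60 = 6.1774333
  N → positive
  λ: 0 + 49.2933/60 = 0.8215550
  E ⇒ keep positive
Point 2:
  φ: 51.5187′ = 0.858645°; total 71.8586450
  hemisphere S, so the sign is −
  λ: 152 + 38.842/60 = 152.6473667
  E → positive
Point 3:
  φ: 73 + 50.665/60 = 73.8444167
  N ⇒ keep positive
  Longitude: 53.505′ = 0.891750°; total 178.8917500
  hemisphere W, so the sign is −
Point 4:
  φ: 20 + 39.871/60 = 20.6645167
  N → positive
  Longitude: 48.83′ = 0.813833°; total 171.8138333
  E ⇒ keep positive
Point 5:
  φ: 45.349′ = 0.755817°; total 89.7558167
  N ⇒ keep positive
  Longitude: 7.95′ = 0.132500°; total 124.1325000
  W ⇒ negate
Point 6:
  φ: 38.4345′ = 0.640575°; total 0.6405750
  hemisphere S, so the sign is −
  Longitude: 122 + 11.09/60 = 122.1848333
  E → positive

1. 6.177433, 0.821555
2. -71.858645, 152.647367
3. 73.844417, -178.891750
4. 20.664517, 171.813833
5. 89.755817, -124.132500
6. -0.640575, 122.184833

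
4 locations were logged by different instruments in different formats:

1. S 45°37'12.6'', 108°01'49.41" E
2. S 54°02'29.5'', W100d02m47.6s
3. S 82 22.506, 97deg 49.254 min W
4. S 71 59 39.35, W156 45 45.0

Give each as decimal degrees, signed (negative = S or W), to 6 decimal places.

Point 1:
  φ: 37′ + 12.6″ = 37.21000′; 45 + 37.21000/60 = 45.6201667
  S ⇒ negate
  λ: 108° + 1/60 + 49.41/3600 = 108 + 0.016667 + 0.013725 = 108.0303917
  E → positive
Point 2:
  Latitude: 54 + 2/60 + 29.5/3600 = 54.0415278
  S ⇒ negate
  Lon: 100° + 2/60 + 47.6/3600 = 100 + 0.033333 + 0.013222 = 100.0465556
  W ⇒ negate
Point 3:
  φ: 22.506′ = 0.375100°; total 82.3751000
  S ⇒ negate
  Lon: 97 + 49.254/60 = 97.8209000
  W → negative
Point 4:
  Lat: 71 + 59/60 + 39.35/3600 = 71.9942639
  S → negative
  Lon: 156 + 45/60 + 45/3600 = 156.7625000
  W ⇒ negate

1. -45.620167, 108.030392
2. -54.041528, -100.046556
3. -82.375100, -97.820900
4. -71.994264, -156.762500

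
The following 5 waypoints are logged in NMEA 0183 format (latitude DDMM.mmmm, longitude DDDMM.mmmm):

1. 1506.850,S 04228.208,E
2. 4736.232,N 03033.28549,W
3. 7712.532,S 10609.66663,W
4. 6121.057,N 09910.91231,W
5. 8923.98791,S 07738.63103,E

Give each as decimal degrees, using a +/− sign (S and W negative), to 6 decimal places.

Point 1:
  Lat: split at 2 digits → 15° and 6.85′; 15 + 6.85/60 = 15.1141667
  S ⇒ negate
  Longitude: split at 3 digits → 042° and 28.208′; 42 + 28.208/60 = 42.4701333
  E ⇒ keep positive
Point 2:
  Latitude: degrees = first 2 digits = 47, minutes = 36.232; 47 + 36.232/60 = 47.6038667
  N ⇒ keep positive
  Lon: split at 3 digits → 030° and 33.28549′; 30 + 33.28549/60 = 30.5547582
  hemisphere W, so the sign is −
Point 3:
  Lat: degrees = first 2 digits = 77, minutes = 12.532; 77 + 12.532/60 = 77.2088667
  S ⇒ negate
  λ: degrees = first 3 digits = 106, minutes = 9.66663; 106 + 9.66663/60 = 106.1611105
  hemisphere W, so the sign is −
Point 4:
  Latitude: split at 2 digits → 61° and 21.057′; 61 + 21.057/60 = 61.3509500
  N → positive
  λ: split at 3 digits → 099° and 10.91231′; 99 + 10.91231/60 = 99.1818718
  hemisphere W, so the sign is −
Point 5:
  Latitude: split at 2 digits → 89° and 23.98791′; 89 + 23.98791/60 = 89.3997985
  S → negative
  λ: split at 3 digits → 077° and 38.63103′; 77 + 38.63103/60 = 77.6438505
  E → positive

1. -15.114167, 42.470133
2. 47.603867, -30.554758
3. -77.208867, -106.161111
4. 61.350950, -99.181872
5. -89.399799, 77.643851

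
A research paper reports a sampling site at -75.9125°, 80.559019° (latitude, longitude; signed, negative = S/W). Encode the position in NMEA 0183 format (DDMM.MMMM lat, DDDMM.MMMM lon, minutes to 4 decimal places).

Latitude is negative → S; |value| = 75.912500
Latitude: minutes = (75.912500 − 75) × 60 = 54.750000
Longitude: fractional part 0.559019 → 33.541140 minutes

7554.7500,S / 08033.5411,E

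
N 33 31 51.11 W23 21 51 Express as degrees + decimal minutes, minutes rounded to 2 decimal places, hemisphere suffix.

33° 31.85′ N, 23° 21.85′ W

Lat: 31 + 51.11/60 = 31.8518′
λ: seconds/60 = 0.85000; minutes = 21 + 0.85000 = 21.8500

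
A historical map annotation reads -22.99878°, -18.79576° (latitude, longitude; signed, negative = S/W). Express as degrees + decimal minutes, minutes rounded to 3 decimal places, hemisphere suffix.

22° 59.927′ S, 18° 47.746′ W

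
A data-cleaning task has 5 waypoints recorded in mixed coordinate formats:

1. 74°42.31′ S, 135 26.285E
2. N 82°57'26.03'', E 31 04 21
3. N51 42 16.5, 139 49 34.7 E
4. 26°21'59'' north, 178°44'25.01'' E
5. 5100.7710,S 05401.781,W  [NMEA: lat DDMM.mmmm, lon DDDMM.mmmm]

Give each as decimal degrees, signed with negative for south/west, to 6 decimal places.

Point 1:
  φ: 42.31′ = 0.705167°; total 74.7051667
  S ⇒ negate
  λ: 135 + 26.285/60 = 135.4380833
  E ⇒ keep positive
Point 2:
  Latitude: 82° + 57/60 + 26.03/3600 = 82 + 0.950000 + 0.007231 = 82.9572306
  N → positive
  Lon: 31° + 4/60 + 21/3600 = 31 + 0.066667 + 0.005833 = 31.0725000
  E ⇒ keep positive
Point 3:
  Lat: 42′ + 16.5″ = 42.27500′; 51 + 42.27500/60 = 51.7045833
  N ⇒ keep positive
  λ: 49′ + 34.7″ = 49.57833′; 139 + 49.57833/60 = 139.8263056
  E → positive
Point 4:
  φ: 21′ + 59″ = 21.98333′; 26 + 21.98333/60 = 26.3663889
  N → positive
  Longitude: 178 + 44/60 + 25.01/3600 = 178.7402806
  E ⇒ keep positive
Point 5:
  φ: split at 2 digits → 51° and 0.771′; 51 + 0.771/60 = 51.0128500
  hemisphere S, so the sign is −
  λ: split at 3 digits → 054° and 1.781′; 54 + 1.781/60 = 54.0296833
  W → negative

1. -74.705167, 135.438083
2. 82.957231, 31.072500
3. 51.704583, 139.826306
4. 26.366389, 178.740281
5. -51.012850, -54.029683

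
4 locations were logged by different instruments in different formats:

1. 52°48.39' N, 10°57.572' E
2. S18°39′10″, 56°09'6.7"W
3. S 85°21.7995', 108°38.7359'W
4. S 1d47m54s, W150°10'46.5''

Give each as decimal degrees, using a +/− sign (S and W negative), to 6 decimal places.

Point 1:
  φ: 48.39′ = 0.806500°; total 52.8065000
  N ⇒ keep positive
  Lon: 57.572′ = 0.959533°; total 10.9595333
  E → positive
Point 2:
  Latitude: 39′ + 10″ = 39.16667′; 18 + 39.16667/60 = 18.6527778
  S ⇒ negate
  λ: 56 + 9/60 + 6.7/3600 = 56.1518611
  hemisphere W, so the sign is −
Point 3:
  Lat: 21.7995′ = 0.363325°; total 85.3633250
  S → negative
  Lon: 108 + 38.7359/60 = 108.6455983
  hemisphere W, so the sign is −
Point 4:
  Lat: 1° + 47/60 + 54/3600 = 1 + 0.783333 + 0.015000 = 1.7983333
  S ⇒ negate
  Lon: 150° + 10/60 + 46.5/3600 = 150 + 0.166667 + 0.012917 = 150.1795833
  W → negative

1. 52.806500, 10.959533
2. -18.652778, -56.151861
3. -85.363325, -108.645598
4. -1.798333, -150.179583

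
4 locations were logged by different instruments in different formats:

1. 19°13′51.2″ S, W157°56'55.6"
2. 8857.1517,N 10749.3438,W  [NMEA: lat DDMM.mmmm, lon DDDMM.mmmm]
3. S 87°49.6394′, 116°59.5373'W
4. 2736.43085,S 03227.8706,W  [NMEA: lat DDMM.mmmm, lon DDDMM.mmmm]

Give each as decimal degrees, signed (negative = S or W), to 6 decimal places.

Point 1:
  Latitude: 19 + 13/60 + 51.2/3600 = 19.2308889
  S ⇒ negate
  Longitude: 157 + 56/60 + 55.6/3600 = 157.9487778
  W → negative
Point 2:
  Latitude: split at 2 digits → 88° and 57.1517′; 88 + 57.1517/60 = 88.9525283
  N → positive
  Lon: split at 3 digits → 107° and 49.3438′; 107 + 49.3438/60 = 107.8223967
  hemisphere W, so the sign is −
Point 3:
  Lat: 87 + 49.6394/60 = 87.8273233
  S → negative
  Longitude: 116 + 59.5373/60 = 116.9922883
  W → negative
Point 4:
  Latitude: split at 2 digits → 27° and 36.43085′; 27 + 36.43085/60 = 27.6071808
  S → negative
  λ: split at 3 digits → 032° and 27.8706′; 32 + 27.8706/60 = 32.4645100
  W ⇒ negate

1. -19.230889, -157.948778
2. 88.952528, -107.822397
3. -87.827323, -116.992288
4. -27.607181, -32.464510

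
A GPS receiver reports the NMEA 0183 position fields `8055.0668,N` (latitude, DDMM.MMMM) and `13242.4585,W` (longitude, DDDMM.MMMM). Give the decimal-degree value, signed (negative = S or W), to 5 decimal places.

80.91778, -132.70764

Lat: degrees = first 2 digits = 80, minutes = 55.0668; 80 + 55.0668/60 = 80.917780
N → positive
Lon: split at 3 digits → 132° and 42.4585′; 132 + 42.4585/60 = 132.707642
W → negative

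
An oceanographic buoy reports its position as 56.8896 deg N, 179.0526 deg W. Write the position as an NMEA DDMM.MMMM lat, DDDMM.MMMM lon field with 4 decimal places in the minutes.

5653.3760,N / 17903.1560,W

Latitude: 56° + 0.889600 × 60 = 56° 53.376000′
λ: fractional part 0.052600 → 3.156000 minutes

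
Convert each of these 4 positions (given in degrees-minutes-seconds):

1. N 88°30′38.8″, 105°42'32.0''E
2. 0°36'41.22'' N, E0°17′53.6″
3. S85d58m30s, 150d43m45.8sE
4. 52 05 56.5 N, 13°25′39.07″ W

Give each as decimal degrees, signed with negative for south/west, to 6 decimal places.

1. 88.510778, 105.708889
2. 0.611450, 0.298222
3. -85.975000, 150.729389
4. 52.099028, -13.427519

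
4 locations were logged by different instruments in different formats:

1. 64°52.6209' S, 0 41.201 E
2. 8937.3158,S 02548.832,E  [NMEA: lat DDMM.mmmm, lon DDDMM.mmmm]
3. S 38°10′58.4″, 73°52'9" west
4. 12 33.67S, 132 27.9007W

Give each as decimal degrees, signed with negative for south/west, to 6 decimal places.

Point 1:
  φ: 52.6209′ = 0.877015°; total 64.8770150
  S → negative
  Longitude: 0 + 41.201/60 = 0.6866833
  E ⇒ keep positive
Point 2:
  φ: degrees = first 2 digits = 89, minutes = 37.3158; 89 + 37.3158/60 = 89.6219300
  S → negative
  Longitude: split at 3 digits → 025° and 48.832′; 25 + 48.832/60 = 25.8138667
  E ⇒ keep positive
Point 3:
  Latitude: 10′ + 58.4″ = 10.97333′; 38 + 10.97333/60 = 38.1828889
  S → negative
  Lon: 52′ + 9″ = 52.15000′; 73 + 52.15000/60 = 73.8691667
  hemisphere W, so the sign is −
Point 4:
  Lat: 12 + 33.67/60 = 12.5611667
  S → negative
  Lon: 132 + 27.9007/60 = 132.4650117
  hemisphere W, so the sign is −

1. -64.877015, 0.686683
2. -89.621930, 25.813867
3. -38.182889, -73.869167
4. -12.561167, -132.465012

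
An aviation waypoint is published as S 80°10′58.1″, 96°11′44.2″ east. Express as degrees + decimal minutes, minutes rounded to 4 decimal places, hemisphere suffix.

Lat: 10 + 58.1/60 = 10.968333′
λ: seconds/60 = 0.73667; minutes = 11 + 0.73667 = 11.736667

80° 10.9683′ S, 96° 11.7367′ E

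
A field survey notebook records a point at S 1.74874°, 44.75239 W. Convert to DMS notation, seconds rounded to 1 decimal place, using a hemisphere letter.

Lat: 0.748740 × 60 = 44.92440′ → 44′, remainder × 60 = 55.464″
Lon: 0.752390° → 45.14340′; 0.14340 × 60 = 8.604″

1°44′55.5″ S, 44°45′8.6″ W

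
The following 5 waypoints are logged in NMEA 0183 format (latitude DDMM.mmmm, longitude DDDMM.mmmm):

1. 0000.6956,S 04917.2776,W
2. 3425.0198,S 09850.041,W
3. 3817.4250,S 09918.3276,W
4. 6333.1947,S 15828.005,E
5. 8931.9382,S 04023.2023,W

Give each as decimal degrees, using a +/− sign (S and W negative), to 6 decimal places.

1. -0.011593, -49.287960
2. -34.416997, -98.834017
3. -38.290417, -99.305460
4. -63.553245, 158.466750
5. -89.532303, -40.386705

Point 1:
  Latitude: degrees = first 2 digits = 0, minutes = 0.6956; 0 + 0.6956/60 = 0.0115933
  S ⇒ negate
  Lon: split at 3 digits → 049° and 17.2776′; 49 + 17.2776/60 = 49.2879600
  W ⇒ negate
Point 2:
  φ: degrees = first 2 digits = 34, minutes = 25.0198; 34 + 25.0198/60 = 34.4169967
  S → negative
  λ: split at 3 digits → 098° and 50.041′; 98 + 50.041/60 = 98.8340167
  W ⇒ negate
Point 3:
  Lat: degrees = first 2 digits = 38, minutes = 17.425; 38 + 17.425/60 = 38.2904167
  S → negative
  λ: split at 3 digits → 099° and 18.3276′; 99 + 18.3276/60 = 99.3054600
  hemisphere W, so the sign is −
Point 4:
  Latitude: split at 2 digits → 63° and 33.1947′; 63 + 33.1947/60 = 63.5532450
  S ⇒ negate
  Longitude: degrees = first 3 digits = 158, minutes = 28.005; 158 + 28.005/60 = 158.4667500
  E → positive
Point 5:
  φ: split at 2 digits → 89° and 31.9382′; 89 + 31.9382/60 = 89.5323033
  S → negative
  Lon: degrees = first 3 digits = 40, minutes = 23.2023; 40 + 23.2023/60 = 40.3867050
  W ⇒ negate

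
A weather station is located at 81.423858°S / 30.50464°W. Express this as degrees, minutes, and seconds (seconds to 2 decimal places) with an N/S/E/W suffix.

Latitude: 0.423858° → 25.43148′; 0.43148 × 60 = 25.8888″
λ: whole degrees 30; 30.27840′ → 30′ and 16.7040″

81°25′25.89″ S, 30°30′16.70″ W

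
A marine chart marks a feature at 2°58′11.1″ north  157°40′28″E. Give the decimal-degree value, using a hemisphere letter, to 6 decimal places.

2.969750° N, 157.674444° E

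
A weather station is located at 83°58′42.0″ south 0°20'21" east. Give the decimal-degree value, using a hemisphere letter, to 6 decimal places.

83.978333° S, 0.339167° E

Lat: 83 + 58/60 + 42/3600 = 83.9783333
Longitude: 0 + 20/60 + 21/3600 = 0.3391667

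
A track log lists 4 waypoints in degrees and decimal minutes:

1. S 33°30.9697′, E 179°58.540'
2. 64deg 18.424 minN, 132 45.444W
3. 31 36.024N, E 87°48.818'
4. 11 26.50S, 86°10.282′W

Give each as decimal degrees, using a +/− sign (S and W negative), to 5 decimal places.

Point 1:
  φ: 30.9697′ = 0.516162°; total 33.516162
  hemisphere S, so the sign is −
  Longitude: 179 + 58.54/60 = 179.975667
  E → positive
Point 2:
  Latitude: 18.424′ = 0.307067°; total 64.307067
  N → positive
  λ: 132 + 45.444/60 = 132.757400
  W ⇒ negate
Point 3:
  Lat: 36.024′ = 0.600400°; total 31.600400
  N → positive
  Lon: 48.818′ = 0.813633°; total 87.813633
  E ⇒ keep positive
Point 4:
  Latitude: 11 + 26.5/60 = 11.441667
  hemisphere S, so the sign is −
  Longitude: 86 + 10.282/60 = 86.171367
  W → negative

1. -33.51616, 179.97567
2. 64.30707, -132.75740
3. 31.60040, 87.81363
4. -11.44167, -86.17137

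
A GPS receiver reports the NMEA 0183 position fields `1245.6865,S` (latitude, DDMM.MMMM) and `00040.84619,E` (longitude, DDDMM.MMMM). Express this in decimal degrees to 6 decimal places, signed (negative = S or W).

Lat: degrees = first 2 digits = 12, minutes = 45.6865; 12 + 45.6865/60 = 12.7614417
hemisphere S, so the sign is −
Lon: split at 3 digits → 000° and 40.84619′; 0 + 40.84619/60 = 0.6807698
E → positive

-12.761442, 0.680770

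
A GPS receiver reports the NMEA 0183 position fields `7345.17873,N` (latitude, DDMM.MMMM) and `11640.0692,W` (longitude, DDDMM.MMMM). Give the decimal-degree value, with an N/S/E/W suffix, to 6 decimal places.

Lat: degrees = first 2 digits = 73, minutes = 45.17873; 73 + 45.17873/60 = 73.7529788
Longitude: split at 3 digits → 116° and 40.0692′; 116 + 40.0692/60 = 116.6678200

73.752979° N, 116.667820° W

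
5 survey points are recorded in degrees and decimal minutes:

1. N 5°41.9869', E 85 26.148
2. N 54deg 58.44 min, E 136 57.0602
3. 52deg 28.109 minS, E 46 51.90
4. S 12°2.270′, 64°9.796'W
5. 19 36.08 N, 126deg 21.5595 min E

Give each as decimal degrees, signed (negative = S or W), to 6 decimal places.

1. 5.699782, 85.435800
2. 54.974000, 136.951003
3. -52.468483, 46.865000
4. -12.037833, -64.163267
5. 19.601333, 126.359325

Point 1:
  Latitude: 5 + 41.9869/60 = 5.6997817
  N ⇒ keep positive
  Lon: 26.148′ = 0.435800°; total 85.4358000
  E ⇒ keep positive
Point 2:
  Latitude: 58.44′ = 0.974000°; total 54.9740000
  N ⇒ keep positive
  λ: 57.0602′ = 0.951003°; total 136.9510033
  E → positive
Point 3:
  Latitude: 28.109′ = 0.468483°; total 52.4684833
  hemisphere S, so the sign is −
  Lon: 51.9′ = 0.865000°; total 46.8650000
  E ⇒ keep positive
Point 4:
  Lat: 2.27′ = 0.037833°; total 12.0378333
  S ⇒ negate
  λ: 64 + 9.796/60 = 64.1632667
  W → negative
Point 5:
  φ: 36.08′ = 0.601333°; total 19.6013333
  N ⇒ keep positive
  Lon: 126 + 21.5595/60 = 126.3593250
  E → positive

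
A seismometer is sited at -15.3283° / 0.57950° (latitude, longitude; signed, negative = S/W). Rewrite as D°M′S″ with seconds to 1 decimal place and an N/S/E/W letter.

15°19′41.9″ S, 0°34′46.2″ E

Latitude is negative → S; |value| = 15.328300
Latitude: whole degrees 15; 19.69800′ → 19′ and 41.880″
λ: 0.579500 × 60 = 34.77000′ → 34′, remainder × 60 = 46.200″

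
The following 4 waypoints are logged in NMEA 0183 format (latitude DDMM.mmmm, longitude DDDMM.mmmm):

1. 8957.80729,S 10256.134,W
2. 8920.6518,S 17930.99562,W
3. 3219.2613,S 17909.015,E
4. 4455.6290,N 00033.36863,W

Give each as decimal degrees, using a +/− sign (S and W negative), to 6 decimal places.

Point 1:
  Lat: split at 2 digits → 89° and 57.80729′; 89 + 57.80729/60 = 89.9634548
  S → negative
  Lon: split at 3 digits → 102° and 56.134′; 102 + 56.134/60 = 102.9355667
  hemisphere W, so the sign is −
Point 2:
  Lat: split at 2 digits → 89° and 20.6518′; 89 + 20.6518/60 = 89.3441967
  S → negative
  Longitude: degrees = first 3 digits = 179, minutes = 30.99562; 179 + 30.99562/60 = 179.5165937
  hemisphere W, so the sign is −
Point 3:
  Latitude: split at 2 digits → 32° and 19.2613′; 32 + 19.2613/60 = 32.3210217
  hemisphere S, so the sign is −
  Longitude: split at 3 digits → 179° and 9.015′; 179 + 9.015/60 = 179.1502500
  E → positive
Point 4:
  φ: degrees = first 2 digits = 44, minutes = 55.629; 44 + 55.629/60 = 44.9271500
  N ⇒ keep positive
  Lon: degrees = first 3 digits = 0, minutes = 33.36863; 0 + 33.36863/60 = 0.5561438
  W → negative

1. -89.963455, -102.935567
2. -89.344197, -179.516594
3. -32.321022, 179.150250
4. 44.927150, -0.556144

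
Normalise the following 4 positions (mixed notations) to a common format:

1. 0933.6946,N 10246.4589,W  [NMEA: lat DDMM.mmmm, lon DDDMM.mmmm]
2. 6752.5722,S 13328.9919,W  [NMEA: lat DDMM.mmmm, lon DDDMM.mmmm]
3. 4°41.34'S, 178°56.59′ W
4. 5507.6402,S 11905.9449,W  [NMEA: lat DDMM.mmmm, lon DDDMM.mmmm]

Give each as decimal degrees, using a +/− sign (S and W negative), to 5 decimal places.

1. 9.56158, -102.77432
2. -67.87620, -133.48320
3. -4.68900, -178.94317
4. -55.12734, -119.09908

Point 1:
  φ: degrees = first 2 digits = 9, minutes = 33.6946; 9 + 33.6946/60 = 9.561577
  N ⇒ keep positive
  λ: degrees = first 3 digits = 102, minutes = 46.4589; 102 + 46.4589/60 = 102.774315
  hemisphere W, so the sign is −
Point 2:
  φ: split at 2 digits → 67° and 52.5722′; 67 + 52.5722/60 = 67.876203
  hemisphere S, so the sign is −
  λ: degrees = first 3 digits = 133, minutes = 28.9919; 133 + 28.9919/60 = 133.483198
  W ⇒ negate
Point 3:
  Lat: 41.34′ = 0.689000°; total 4.689000
  S ⇒ negate
  λ: 56.59′ = 0.943167°; total 178.943167
  hemisphere W, so the sign is −
Point 4:
  Latitude: degrees = first 2 digits = 55, minutes = 7.6402; 55 + 7.6402/60 = 55.127337
  hemisphere S, so the sign is −
  Longitude: degrees = first 3 digits = 119, minutes = 5.9449; 119 + 5.9449/60 = 119.099082
  W → negative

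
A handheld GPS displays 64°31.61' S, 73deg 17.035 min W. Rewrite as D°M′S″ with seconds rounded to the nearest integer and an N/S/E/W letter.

64°31′37″ S, 73°17′2″ W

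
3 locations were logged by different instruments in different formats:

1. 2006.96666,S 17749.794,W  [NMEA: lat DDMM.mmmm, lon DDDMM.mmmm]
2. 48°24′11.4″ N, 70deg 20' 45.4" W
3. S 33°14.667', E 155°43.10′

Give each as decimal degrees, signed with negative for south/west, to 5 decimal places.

Point 1:
  Lat: degrees = first 2 digits = 20, minutes = 6.96666; 20 + 6.96666/60 = 20.116111
  hemisphere S, so the sign is −
  Longitude: split at 3 digits → 177° and 49.794′; 177 + 49.794/60 = 177.829900
  hemisphere W, so the sign is −
Point 2:
  Latitude: 24′ + 11.4″ = 24.19000′; 48 + 24.19000/60 = 48.403167
  N ⇒ keep positive
  Longitude: 70 + 20/60 + 45.4/3600 = 70.345944
  W ⇒ negate
Point 3:
  Latitude: 33 + 14.667/60 = 33.244450
  hemisphere S, so the sign is −
  λ: 43.1′ = 0.718333°; total 155.718333
  E → positive

1. -20.11611, -177.82990
2. 48.40317, -70.34594
3. -33.24445, 155.71833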